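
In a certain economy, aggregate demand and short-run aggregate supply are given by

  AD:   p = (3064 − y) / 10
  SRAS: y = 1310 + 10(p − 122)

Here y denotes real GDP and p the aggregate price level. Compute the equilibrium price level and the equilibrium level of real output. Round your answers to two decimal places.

p = 148.70, y = 1577.00

Write SRAS as y = 1310 + 10p − 1220 = 90 + 10p.
Rearrange AD to y = 3064 − 10p.
Set AD = SRAS: 3064 − 10p = 90 + 10p, so 2974 = 20p and p = 148.70.
Substituting into AD, y = 3064 − 10p = 1577.00.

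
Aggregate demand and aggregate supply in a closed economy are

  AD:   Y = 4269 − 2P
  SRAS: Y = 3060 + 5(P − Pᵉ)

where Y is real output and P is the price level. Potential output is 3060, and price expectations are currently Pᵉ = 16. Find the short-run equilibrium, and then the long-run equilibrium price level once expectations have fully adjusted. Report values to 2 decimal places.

Short run: with Pᵉ = 16, SRAS is Y = 2980 + 5P. Setting AD = SRAS gives 1289 = 7P, so P = 184.14 and Y = 4269 − 2P = 3900.71.
Output 3900.71 is above potential 3060, so over time expected prices rise and SRAS shifts left until Y returns to 3060.
Long run: Y = 3060 on the AD curve gives 3060 = 4269 − 2P, so P = 604.50.

Short run: P = 184.14, Y = 3900.71. Long run: P = 604.50.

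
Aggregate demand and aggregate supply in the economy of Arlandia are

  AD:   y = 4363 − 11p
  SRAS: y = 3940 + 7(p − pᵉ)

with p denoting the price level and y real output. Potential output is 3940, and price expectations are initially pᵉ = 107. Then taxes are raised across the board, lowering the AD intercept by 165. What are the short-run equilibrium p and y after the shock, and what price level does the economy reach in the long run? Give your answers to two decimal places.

Short run: p = 55.94, y = 3582.61. Long run: p = 23.45.

AD shifts left: new AD is y = 4198 − 11p. With pᵉ = 107, SRAS is y = 3191 + 7p.
Short run: 4198 − 11p = 3191 + 7p gives 1007 = 18p, so p = 55.94 and y = 4198 − 11p = 3582.61.
y = 3582.61 is below potential 3940; expectations adjust and SRAS shifts right until y = 3940.
Long run: on the new AD curve, 3940 = 4198 − 11p gives p = 23.45.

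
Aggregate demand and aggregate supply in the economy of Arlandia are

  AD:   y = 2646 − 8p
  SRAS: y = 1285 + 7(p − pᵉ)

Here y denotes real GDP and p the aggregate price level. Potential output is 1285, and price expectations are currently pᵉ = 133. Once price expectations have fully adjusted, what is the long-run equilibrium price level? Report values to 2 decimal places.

Long-run p = 170.13

Short run: with pᵉ = 133, SRAS is y = 354 + 7p. Setting AD = SRAS gives 2292 = 15p, so p = 152.80 and y = 2646 − 8p = 1423.60.
Output 1423.60 is above potential 1285, so over time expected prices rise and SRAS shifts left until y returns to 1285.
Long run: y = 1285 on the AD curve gives 1285 = 2646 − 8p, so p = 170.13.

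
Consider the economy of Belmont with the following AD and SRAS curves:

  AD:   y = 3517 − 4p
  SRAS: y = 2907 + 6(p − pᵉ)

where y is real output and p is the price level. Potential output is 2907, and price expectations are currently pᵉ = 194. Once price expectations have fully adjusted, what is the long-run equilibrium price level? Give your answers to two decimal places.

Long-run p = 152.50

Short run: with pᵉ = 194, SRAS is y = 1743 + 6p. Setting AD = SRAS gives 1774 = 10p, so p = 177.40 and y = 3517 − 4p = 2807.40.
Output 2807.40 is below potential 2907, so over time expected prices fall and SRAS shifts right until y returns to 2907.
Long run: y = 2907 on the AD curve gives 2907 = 3517 − 4p, so p = 152.50.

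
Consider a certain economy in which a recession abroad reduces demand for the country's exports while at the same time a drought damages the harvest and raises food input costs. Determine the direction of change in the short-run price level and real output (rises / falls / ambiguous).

Price level: ambiguous; output: falls

The first event is a negative demand shock: AD shifts left, which by itself pushes P down and Y down.
The second is an adverse supply shock: SRAS shifts left, which by itself pushes P up and Y down.
The two shocks push P in opposite directions, so the effect on P is ambiguous. Both shocks push Y down, so Y falls.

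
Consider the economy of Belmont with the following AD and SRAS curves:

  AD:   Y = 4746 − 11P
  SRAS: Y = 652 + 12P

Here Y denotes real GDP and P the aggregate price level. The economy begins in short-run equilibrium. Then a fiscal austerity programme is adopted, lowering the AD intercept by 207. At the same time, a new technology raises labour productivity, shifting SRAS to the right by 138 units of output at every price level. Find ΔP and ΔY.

ΔP = -15, ΔY = -42

After both shocks: AD is Y = 4539 − 11P and SRAS is Y = 790 + 12P.
Setting them equal: 3749 = 23P, so P = 163.
Y = 4539 − 11·163 = 2746.
Initially P = 178, Y = 2788, so ΔP = -15 and ΔY = -42.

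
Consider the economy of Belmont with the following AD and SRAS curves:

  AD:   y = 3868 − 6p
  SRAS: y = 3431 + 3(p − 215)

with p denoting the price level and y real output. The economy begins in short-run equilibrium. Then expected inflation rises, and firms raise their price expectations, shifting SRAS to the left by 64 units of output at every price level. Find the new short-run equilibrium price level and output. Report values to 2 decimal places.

This is a negative supply shock: SRAS shifts left.
New SRAS: y = 2722 + 3p.
Set AD = SRAS: 3868 − 6p = 2722 + 3p, so 1146 = 9p and p = 127.33.
Substituting into AD, y = 3104.00.

p = 127.33, y = 3104.00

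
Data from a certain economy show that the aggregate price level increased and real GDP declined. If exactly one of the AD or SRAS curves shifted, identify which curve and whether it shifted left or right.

P rose and Y fell. An AD shift moves P and Y in the same direction; an SRAS shift moves them in opposite directions.
Here P and Y moved in opposite directions, so the SRAS curve shifted.
Since Y fell, SRAS shifted left.

SRAS shifted left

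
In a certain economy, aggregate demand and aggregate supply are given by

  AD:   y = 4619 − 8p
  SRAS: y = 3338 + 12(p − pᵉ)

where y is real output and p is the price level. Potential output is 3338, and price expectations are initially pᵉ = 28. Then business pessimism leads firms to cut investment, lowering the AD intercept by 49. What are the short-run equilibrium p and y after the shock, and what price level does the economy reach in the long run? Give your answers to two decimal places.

AD shifts left: new AD is y = 4570 − 8p. With pᵉ = 28, SRAS is y = 3002 + 12p.
Short run: 4570 − 8p = 3002 + 12p gives 1568 = 20p, so p = 78.40 and y = 4570 − 8p = 3942.80.
y = 3942.80 is above potential 3338; expectations adjust and SRAS shifts left until y = 3338.
Long run: on the new AD curve, 3338 = 4570 − 8p gives p = 154.00.

Short run: p = 78.40, y = 3942.80. Long run: p = 154.00.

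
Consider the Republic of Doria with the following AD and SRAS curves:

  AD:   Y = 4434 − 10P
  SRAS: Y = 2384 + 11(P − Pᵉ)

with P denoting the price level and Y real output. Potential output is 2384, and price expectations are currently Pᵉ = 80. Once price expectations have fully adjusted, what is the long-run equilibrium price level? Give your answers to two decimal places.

Long-run P = 205.00

Short run: with Pᵉ = 80, SRAS is Y = 1504 + 11P. Setting AD = SRAS gives 2930 = 21P, so P = 139.52 and Y = 4434 − 10P = 3038.76.
Output 3038.76 is above potential 2384, so over time expected prices rise and SRAS shifts left until Y returns to 2384.
Long run: Y = 2384 on the AD curve gives 2384 = 4434 − 10P, so P = 205.00.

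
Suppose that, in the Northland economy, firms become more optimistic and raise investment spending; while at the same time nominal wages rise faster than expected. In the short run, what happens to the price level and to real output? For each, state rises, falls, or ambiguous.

The first event is a positive demand shock: AD shifts right, which by itself pushes P up and Y up.
The second is an adverse supply shock: SRAS shifts left, which by itself pushes P up and Y down.
Both shocks push P up, so P rises. The two shocks push Y in opposite directions, so the effect on Y is ambiguous.

Price level: rises; output: ambiguous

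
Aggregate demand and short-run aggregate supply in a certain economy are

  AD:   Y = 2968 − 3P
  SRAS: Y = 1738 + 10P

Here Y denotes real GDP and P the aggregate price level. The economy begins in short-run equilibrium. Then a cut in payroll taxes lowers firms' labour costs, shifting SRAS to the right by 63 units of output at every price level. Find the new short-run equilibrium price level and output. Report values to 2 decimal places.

This is a positive supply shock: SRAS shifts right.
New SRAS: Y = 1801 + 10P.
Set AD = SRAS: 2968 − 3P = 1801 + 10P, so 1167 = 13P and P = 89.77.
Substituting into AD, Y = 2698.69.

P = 89.77, Y = 2698.69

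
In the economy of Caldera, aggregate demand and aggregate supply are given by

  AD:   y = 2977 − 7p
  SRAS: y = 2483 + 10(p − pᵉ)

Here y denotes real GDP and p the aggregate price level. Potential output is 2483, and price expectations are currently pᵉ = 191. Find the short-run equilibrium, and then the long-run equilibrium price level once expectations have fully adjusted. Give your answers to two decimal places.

Short run: with pᵉ = 191, SRAS is y = 573 + 10p. Setting AD = SRAS gives 2404 = 17p, so p = 141.41 and y = 2977 − 7p = 1987.12.
Output 1987.12 is below potential 2483, so over time expected prices fall and SRAS shifts right until y returns to 2483.
Long run: y = 2483 on the AD curve gives 2483 = 2977 − 7p, so p = 70.57.

Short run: p = 141.41, y = 1987.12. Long run: p = 70.57.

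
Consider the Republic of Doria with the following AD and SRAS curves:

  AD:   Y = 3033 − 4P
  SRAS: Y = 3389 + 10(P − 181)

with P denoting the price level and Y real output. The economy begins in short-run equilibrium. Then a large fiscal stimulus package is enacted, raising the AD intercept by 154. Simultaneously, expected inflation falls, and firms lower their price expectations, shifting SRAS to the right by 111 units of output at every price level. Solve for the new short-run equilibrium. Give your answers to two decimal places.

P = 106.93, Y = 2759.29

After both shocks: AD is Y = 3187 − 4P and SRAS is Y = 1690 + 10P.
Setting them equal: 1497 = 14P, so P = 106.93.
Substituting into AD, Y = 2759.29.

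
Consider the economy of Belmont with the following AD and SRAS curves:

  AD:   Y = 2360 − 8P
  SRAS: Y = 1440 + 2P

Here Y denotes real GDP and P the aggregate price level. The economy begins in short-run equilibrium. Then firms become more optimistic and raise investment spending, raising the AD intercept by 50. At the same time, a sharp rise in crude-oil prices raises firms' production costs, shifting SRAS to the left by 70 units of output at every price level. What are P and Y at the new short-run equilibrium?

P = 104, Y = 1578

After both shocks: AD is Y = 2410 − 8P and SRAS is Y = 1370 + 2P.
Setting them equal: 1040 = 10P, so P = 104.
Y = 2410 − 8·104 = 1578.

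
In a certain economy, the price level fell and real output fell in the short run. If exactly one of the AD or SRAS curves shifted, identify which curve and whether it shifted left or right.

AD shifted left

P fell and Y fell. An AD shift moves P and Y in the same direction; an SRAS shift moves them in opposite directions.
Here P and Y moved in the same direction, so the AD curve shifted.
Since Y fell, AD shifted left.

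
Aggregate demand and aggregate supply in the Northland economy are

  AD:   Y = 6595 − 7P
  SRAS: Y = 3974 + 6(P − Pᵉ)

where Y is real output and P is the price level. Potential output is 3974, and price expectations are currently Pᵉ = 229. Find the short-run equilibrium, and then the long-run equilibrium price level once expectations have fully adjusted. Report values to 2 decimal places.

Short run: P = 307.31, Y = 4443.85. Long run: P = 374.43.

Short run: with Pᵉ = 229, SRAS is Y = 2600 + 6P. Setting AD = SRAS gives 3995 = 13P, so P = 307.31 and Y = 6595 − 7P = 4443.85.
Output 4443.85 is above potential 3974, so over time expected prices rise and SRAS shifts left until Y returns to 3974.
Long run: Y = 3974 on the AD curve gives 3974 = 6595 − 7P, so P = 374.43.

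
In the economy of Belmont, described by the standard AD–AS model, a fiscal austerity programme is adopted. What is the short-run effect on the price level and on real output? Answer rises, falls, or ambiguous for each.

Price level: falls; output: falls

This is a negative demand shock: AD shifts left.
Moving along the upward-sloping SRAS curve, P falls and Y falls.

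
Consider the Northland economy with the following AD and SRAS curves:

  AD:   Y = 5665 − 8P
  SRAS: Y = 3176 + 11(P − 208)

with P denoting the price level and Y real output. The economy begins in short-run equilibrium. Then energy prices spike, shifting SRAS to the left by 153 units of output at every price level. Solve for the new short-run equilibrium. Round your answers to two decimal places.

P = 259.47, Y = 3589.21

This is a negative supply shock: SRAS shifts left.
New SRAS: Y = 735 + 11P.
Set AD = SRAS: 5665 − 8P = 735 + 11P, so 4930 = 19P and P = 259.47.
Substituting into AD, Y = 3589.21.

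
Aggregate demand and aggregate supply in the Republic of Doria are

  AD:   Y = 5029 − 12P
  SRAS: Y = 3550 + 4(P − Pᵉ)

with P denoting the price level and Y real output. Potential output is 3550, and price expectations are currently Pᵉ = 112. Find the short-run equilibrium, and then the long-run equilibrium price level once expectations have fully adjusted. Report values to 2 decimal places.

Short run: P = 120.44, Y = 3583.75. Long run: P = 123.25.

Short run: with Pᵉ = 112, SRAS is Y = 3102 + 4P. Setting AD = SRAS gives 1927 = 16P, so P = 120.44 and Y = 5029 − 12P = 3583.75.
Output 3583.75 is above potential 3550, so over time expected prices rise and SRAS shifts left until Y returns to 3550.
Long run: Y = 3550 on the AD curve gives 3550 = 5029 − 12P, so P = 123.25.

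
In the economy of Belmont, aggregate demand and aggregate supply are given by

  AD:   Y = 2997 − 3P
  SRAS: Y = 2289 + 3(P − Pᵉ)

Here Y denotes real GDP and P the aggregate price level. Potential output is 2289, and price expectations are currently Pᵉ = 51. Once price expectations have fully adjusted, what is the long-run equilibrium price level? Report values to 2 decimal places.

Short run: with Pᵉ = 51, SRAS is Y = 2136 + 3P. Setting AD = SRAS gives 861 = 6P, so P = 143.50 and Y = 2997 − 3P = 2566.50.
Output 2566.50 is above potential 2289, so over time expected prices rise and SRAS shifts left until Y returns to 2289.
Long run: Y = 2289 on the AD curve gives 2289 = 2997 − 3P, so P = 236.00.

Long-run P = 236.00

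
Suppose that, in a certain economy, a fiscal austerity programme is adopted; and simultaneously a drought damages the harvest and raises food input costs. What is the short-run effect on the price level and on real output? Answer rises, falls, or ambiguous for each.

Price level: ambiguous; output: falls

The first event is a negative demand shock: AD shifts left, which by itself pushes P down and Y down.
The second is an adverse supply shock: SRAS shifts left, which by itself pushes P up and Y down.
The two shocks push P in opposite directions, so the effect on P is ambiguous. Both shocks push Y down, so Y falls.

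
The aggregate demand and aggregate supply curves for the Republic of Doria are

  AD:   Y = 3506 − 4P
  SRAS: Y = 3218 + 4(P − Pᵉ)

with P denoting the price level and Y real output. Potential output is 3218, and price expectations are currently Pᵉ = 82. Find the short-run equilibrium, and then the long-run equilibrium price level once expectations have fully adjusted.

Short run: P = 77, Y = 3198. Long run: P = 72.

Short run: with Pᵉ = 82, SRAS is Y = 2890 + 4P. Setting AD = SRAS gives 616 = 8P, so P = 77 and Y = 3506 − 4·77 = 3198.
Output 3198 is below potential 3218, so over time expected prices fall and SRAS shifts right until Y returns to 3218.
Long run: Y = 3218 on the AD curve gives 3218 = 3506 − 4P, so P = 72.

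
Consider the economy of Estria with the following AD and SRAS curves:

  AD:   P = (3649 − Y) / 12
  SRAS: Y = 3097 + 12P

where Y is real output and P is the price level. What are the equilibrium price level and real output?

P = 23, Y = 3373

Rearrange AD to Y = 3649 − 12P.
Set AD = SRAS: 3649 − 12P = 3097 + 12P, so 552 = 24P and P = 23.
Then Y = 3649 − 12·23 = 3373.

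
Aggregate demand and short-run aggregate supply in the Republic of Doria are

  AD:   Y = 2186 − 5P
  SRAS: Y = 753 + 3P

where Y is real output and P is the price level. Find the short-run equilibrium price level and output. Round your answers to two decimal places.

P = 179.13, Y = 1290.38

Set AD = SRAS: 2186 − 5P = 753 + 3P, so 1433 = 8P and P = 179.13.
Substituting into AD, Y = 2186 − 5P = 1290.38.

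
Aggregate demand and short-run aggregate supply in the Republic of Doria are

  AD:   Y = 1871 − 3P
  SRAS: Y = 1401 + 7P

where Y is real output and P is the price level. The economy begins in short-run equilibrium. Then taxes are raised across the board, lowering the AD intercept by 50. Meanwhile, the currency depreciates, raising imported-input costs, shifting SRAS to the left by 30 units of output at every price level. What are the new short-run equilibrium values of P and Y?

P = 45, Y = 1686

After both shocks: AD is Y = 1821 − 3P and SRAS is Y = 1371 + 7P.
Setting them equal: 450 = 10P, so P = 45.
Y = 1821 − 3·45 = 1686.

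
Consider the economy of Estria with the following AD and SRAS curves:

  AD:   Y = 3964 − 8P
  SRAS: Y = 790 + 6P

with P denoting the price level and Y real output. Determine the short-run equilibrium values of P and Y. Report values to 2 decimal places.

Set AD = SRAS: 3964 − 8P = 790 + 6P, so 3174 = 14P and P = 226.71.
Substituting into AD, Y = 3964 − 8P = 2150.29.

P = 226.71, Y = 2150.29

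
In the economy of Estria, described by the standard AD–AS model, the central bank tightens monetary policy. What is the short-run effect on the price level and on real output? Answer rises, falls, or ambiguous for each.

This is a negative demand shock: AD shifts left.
Moving along the upward-sloping SRAS curve, P falls and Y falls.

Price level: falls; output: falls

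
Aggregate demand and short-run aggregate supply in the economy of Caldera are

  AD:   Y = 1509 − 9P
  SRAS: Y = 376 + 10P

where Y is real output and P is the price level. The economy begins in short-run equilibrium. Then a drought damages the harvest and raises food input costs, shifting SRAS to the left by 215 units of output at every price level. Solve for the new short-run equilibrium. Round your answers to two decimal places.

P = 70.95, Y = 870.47

This is a negative supply shock: SRAS shifts left.
New SRAS: Y = 161 + 10P.
Set AD = SRAS: 1509 − 9P = 161 + 10P, so 1348 = 19P and P = 70.95.
Substituting into AD, Y = 870.47.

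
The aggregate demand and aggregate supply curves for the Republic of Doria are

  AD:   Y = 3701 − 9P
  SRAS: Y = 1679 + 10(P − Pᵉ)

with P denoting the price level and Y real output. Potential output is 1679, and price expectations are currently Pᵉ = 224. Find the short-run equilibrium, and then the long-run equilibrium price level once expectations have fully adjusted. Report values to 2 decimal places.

Short run: with Pᵉ = 224, SRAS is Y = 10P − 561. Setting AD = SRAS gives 4262 = 19P, so P = 224.32 and Y = 3701 − 9P = 1682.16.
Output 1682.16 is above potential 1679, so over time expected prices rise and SRAS shifts left until Y returns to 1679.
Long run: Y = 1679 on the AD curve gives 1679 = 3701 − 9P, so P = 224.67.

Short run: P = 224.32, Y = 1682.16. Long run: P = 224.67.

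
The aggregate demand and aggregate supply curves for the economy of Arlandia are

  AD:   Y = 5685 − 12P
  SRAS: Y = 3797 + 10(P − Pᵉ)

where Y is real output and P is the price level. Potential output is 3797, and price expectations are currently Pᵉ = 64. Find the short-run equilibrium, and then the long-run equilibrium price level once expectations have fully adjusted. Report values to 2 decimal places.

Short run: with Pᵉ = 64, SRAS is Y = 3157 + 10P. Setting AD = SRAS gives 2528 = 22P, so P = 114.91 and Y = 5685 − 12P = 4306.09.
Output 4306.09 is above potential 3797, so over time expected prices rise and SRAS shifts left until Y returns to 3797.
Long run: Y = 3797 on the AD curve gives 3797 = 5685 − 12P, so P = 157.33.

Short run: P = 114.91, Y = 4306.09. Long run: P = 157.33.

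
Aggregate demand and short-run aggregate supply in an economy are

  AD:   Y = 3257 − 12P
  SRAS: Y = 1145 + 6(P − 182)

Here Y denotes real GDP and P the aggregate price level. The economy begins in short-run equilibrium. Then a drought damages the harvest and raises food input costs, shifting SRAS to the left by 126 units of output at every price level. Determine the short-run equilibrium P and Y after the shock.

This is a negative supply shock: SRAS shifts left.
New SRAS: Y = 6P − 73.
Set AD = SRAS: 3257 − 12P = 6P − 73, so 3330 = 18P and P = 185.
Y = 3257 − 12·185 = 1037.

P = 185, Y = 1037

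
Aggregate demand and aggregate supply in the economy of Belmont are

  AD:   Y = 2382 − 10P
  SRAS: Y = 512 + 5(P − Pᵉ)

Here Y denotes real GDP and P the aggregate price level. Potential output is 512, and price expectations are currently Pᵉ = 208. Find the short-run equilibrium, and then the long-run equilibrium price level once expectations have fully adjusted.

Short run: P = 194, Y = 442. Long run: P = 187.

Short run: with Pᵉ = 208, SRAS is Y = 5P − 528. Setting AD = SRAS gives 2910 = 15P, so P = 194 and Y = 2382 − 10·194 = 442.
Output 442 is below potential 512, so over time expected prices fall and SRAS shifts right until Y returns to 512.
Long run: Y = 512 on the AD curve gives 512 = 2382 − 10P, so P = 187.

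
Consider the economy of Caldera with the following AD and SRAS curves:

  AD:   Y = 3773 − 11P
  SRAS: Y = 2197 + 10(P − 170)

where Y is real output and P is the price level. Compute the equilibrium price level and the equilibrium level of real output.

P = 156, Y = 2057

Write SRAS as Y = 2197 + 10P − 1700 = 497 + 10P.
Set AD = SRAS: 3773 − 11P = 497 + 10P, so 3276 = 21P and P = 156.
Then Y = 3773 − 11·156 = 2057.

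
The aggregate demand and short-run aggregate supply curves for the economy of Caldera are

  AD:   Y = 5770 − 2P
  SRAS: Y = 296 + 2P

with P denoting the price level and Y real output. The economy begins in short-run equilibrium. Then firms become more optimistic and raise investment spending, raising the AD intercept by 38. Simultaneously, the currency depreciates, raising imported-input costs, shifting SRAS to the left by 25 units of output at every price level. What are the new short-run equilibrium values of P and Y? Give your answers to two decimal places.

After both shocks: AD is Y = 5808 − 2P and SRAS is Y = 271 + 2P.
Setting them equal: 5537 = 4P, so P = 1384.25.
Substituting into AD, Y = 3039.50.

P = 1384.25, Y = 3039.50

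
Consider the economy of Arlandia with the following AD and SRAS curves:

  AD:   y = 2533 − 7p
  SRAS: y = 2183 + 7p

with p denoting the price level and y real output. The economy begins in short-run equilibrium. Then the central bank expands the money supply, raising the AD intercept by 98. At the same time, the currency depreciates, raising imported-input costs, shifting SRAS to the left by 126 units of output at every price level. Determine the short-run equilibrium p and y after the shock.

p = 41, y = 2344

After both shocks: AD is y = 2631 − 7p and SRAS is y = 2057 + 7p.
Setting them equal: 574 = 14p, so p = 41.
y = 2631 − 7·41 = 2344.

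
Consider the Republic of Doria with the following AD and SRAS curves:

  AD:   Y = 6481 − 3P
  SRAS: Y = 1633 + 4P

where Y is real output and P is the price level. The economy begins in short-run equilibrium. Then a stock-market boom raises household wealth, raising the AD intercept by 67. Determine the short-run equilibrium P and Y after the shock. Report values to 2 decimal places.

This is a positive demand shock: AD shifts right.
New AD: Y = 6548 − 3P.
Set AD = SRAS: 6548 − 3P = 1633 + 4P, so 4915 = 7P and P = 702.14.
Substituting into AD, Y = 4441.57.

P = 702.14, Y = 4441.57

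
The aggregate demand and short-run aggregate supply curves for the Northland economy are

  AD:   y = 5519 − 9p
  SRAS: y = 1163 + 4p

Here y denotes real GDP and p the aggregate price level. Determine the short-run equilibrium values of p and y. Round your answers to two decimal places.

p = 335.08, y = 2503.31

Set AD = SRAS: 5519 − 9p = 1163 + 4p, so 4356 = 13p and p = 335.08.
Substituting into AD, y = 5519 − 9p = 2503.31.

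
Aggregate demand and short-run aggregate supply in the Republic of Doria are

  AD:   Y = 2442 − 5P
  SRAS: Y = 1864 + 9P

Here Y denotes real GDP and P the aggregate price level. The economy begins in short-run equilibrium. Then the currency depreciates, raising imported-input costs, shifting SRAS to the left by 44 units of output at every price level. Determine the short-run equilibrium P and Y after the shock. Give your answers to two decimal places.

P = 44.43, Y = 2219.86

This is a negative supply shock: SRAS shifts left.
New SRAS: Y = 1820 + 9P.
Set AD = SRAS: 2442 − 5P = 1820 + 9P, so 622 = 14P and P = 44.43.
Substituting into AD, Y = 2219.86.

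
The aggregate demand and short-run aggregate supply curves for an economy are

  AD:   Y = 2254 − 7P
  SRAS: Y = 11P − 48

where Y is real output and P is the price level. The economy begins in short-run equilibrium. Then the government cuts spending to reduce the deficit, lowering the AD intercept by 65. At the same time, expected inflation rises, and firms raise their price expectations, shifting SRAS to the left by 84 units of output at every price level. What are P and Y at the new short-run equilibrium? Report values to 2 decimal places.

After both shocks: AD is Y = 2189 − 7P and SRAS is Y = 11P − 132.
Setting them equal: 2321 = 18P, so P = 128.94.
Substituting into AD, Y = 1286.39.

P = 128.94, Y = 1286.39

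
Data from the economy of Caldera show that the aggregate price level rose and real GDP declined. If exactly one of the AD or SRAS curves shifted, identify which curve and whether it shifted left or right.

SRAS shifted left

P rose and Y fell. An AD shift moves P and Y in the same direction; an SRAS shift moves them in opposite directions.
Here P and Y moved in opposite directions, so the SRAS curve shifted.
Since Y fell, SRAS shifted left.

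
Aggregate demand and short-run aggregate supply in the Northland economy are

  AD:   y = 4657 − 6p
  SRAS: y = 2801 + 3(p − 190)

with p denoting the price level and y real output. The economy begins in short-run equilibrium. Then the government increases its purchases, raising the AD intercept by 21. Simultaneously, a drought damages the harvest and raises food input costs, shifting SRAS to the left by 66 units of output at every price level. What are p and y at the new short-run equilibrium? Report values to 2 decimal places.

p = 279.22, y = 3002.67

After both shocks: AD is y = 4678 − 6p and SRAS is y = 2165 + 3p.
Setting them equal: 2513 = 9p, so p = 279.22.
Substituting into AD, y = 3002.67.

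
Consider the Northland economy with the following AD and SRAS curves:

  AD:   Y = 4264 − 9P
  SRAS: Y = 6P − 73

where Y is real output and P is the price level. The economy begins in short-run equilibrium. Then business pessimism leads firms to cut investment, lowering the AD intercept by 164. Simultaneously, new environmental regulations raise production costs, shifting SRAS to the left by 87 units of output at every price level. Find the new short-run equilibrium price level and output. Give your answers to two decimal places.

After both shocks: AD is Y = 4100 − 9P and SRAS is Y = 6P − 160.
Setting them equal: 4260 = 15P, so P = 284.00.
Substituting into AD, Y = 1544.00.

P = 284.00, Y = 1544.00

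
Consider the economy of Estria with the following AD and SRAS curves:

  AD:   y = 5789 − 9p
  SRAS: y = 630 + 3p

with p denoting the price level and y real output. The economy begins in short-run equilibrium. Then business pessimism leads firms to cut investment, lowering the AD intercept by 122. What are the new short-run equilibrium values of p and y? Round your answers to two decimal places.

This is a negative demand shock: AD shifts left.
New AD: y = 5667 − 9p.
Set AD = SRAS: 5667 − 9p = 630 + 3p, so 5037 = 12p and p = 419.75.
Substituting into AD, y = 1889.25.

p = 419.75, y = 1889.25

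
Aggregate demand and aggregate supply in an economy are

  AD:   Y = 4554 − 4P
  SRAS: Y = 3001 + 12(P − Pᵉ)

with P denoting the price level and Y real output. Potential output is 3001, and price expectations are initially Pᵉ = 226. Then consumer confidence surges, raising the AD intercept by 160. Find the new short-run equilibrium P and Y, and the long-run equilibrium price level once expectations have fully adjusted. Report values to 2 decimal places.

AD shifts right: new AD is Y = 4714 − 4P. With Pᵉ = 226, SRAS is Y = 289 + 12P.
Short run: 4714 − 4P = 289 + 12P gives 4425 = 16P, so P = 276.56 and Y = 4714 − 4P = 3607.75.
Y = 3607.75 is above potential 3001; expectations adjust and SRAS shifts left until Y = 3001.
Long run: on the new AD curve, 3001 = 4714 − 4P gives P = 428.25.

Short run: P = 276.56, Y = 3607.75. Long run: P = 428.25.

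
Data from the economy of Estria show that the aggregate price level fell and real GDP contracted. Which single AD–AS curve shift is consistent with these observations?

P fell and Y fell. An AD shift moves P and Y in the same direction; an SRAS shift moves them in opposite directions.
Here P and Y moved in the same direction, so the AD curve shifted.
Since Y fell, AD shifted left.

AD shifted left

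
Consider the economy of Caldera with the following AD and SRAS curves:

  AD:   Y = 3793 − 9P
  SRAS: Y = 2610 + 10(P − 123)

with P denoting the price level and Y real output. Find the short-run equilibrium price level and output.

Write SRAS as Y = 2610 + 10P − 1230 = 1380 + 10P.
Set AD = SRAS: 3793 − 9P = 1380 + 10P, so 2413 = 19P and P = 127.
Then Y = 3793 − 9·127 = 2650.

P = 127, Y = 2650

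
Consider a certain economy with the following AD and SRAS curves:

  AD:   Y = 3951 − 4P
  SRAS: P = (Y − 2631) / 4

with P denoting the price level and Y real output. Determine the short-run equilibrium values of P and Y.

P = 165, Y = 3291

Rearrange SRAS to Y = 2631 + 4P.
Set AD = SRAS: 3951 − 4P = 2631 + 4P, so 1320 = 8P and P = 165.
Then Y = 3951 − 4·165 = 3291.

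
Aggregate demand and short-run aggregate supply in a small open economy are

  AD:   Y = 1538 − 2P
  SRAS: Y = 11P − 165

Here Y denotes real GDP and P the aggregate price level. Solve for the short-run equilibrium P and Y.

P = 131, Y = 1276

Set AD = SRAS: 1538 − 2P = 11P − 165, so 1703 = 13P and P = 131.
Then Y = 1538 − 2·131 = 1276.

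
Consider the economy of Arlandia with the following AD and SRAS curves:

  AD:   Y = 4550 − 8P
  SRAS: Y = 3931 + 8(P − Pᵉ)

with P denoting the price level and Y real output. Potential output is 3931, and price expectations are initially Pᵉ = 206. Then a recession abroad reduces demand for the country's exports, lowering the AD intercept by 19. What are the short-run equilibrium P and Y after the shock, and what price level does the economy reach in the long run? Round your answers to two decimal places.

AD shifts left: new AD is Y = 4531 − 8P. With Pᵉ = 206, SRAS is Y = 2283 + 8P.
Short run: 4531 − 8P = 2283 + 8P gives 2248 = 16P, so P = 140.50 and Y = 4531 − 8P = 3407.00.
Y = 3407.00 is below potential 3931; expectations adjust and SRAS shifts right until Y = 3931.
Long run: on the new AD curve, 3931 = 4531 − 8P gives P = 75.00.

Short run: P = 140.50, Y = 3407.00. Long run: P = 75.00.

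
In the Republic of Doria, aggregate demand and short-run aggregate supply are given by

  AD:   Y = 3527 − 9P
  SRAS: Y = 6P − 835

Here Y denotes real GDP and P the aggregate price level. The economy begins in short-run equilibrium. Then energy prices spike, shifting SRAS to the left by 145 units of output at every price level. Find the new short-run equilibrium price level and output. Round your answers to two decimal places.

This is a negative supply shock: SRAS shifts left.
New SRAS: Y = 6P − 980.
Set AD = SRAS: 3527 − 9P = 6P − 980, so 4507 = 15P and P = 300.47.
Substituting into AD, Y = 822.80.

P = 300.47, Y = 822.80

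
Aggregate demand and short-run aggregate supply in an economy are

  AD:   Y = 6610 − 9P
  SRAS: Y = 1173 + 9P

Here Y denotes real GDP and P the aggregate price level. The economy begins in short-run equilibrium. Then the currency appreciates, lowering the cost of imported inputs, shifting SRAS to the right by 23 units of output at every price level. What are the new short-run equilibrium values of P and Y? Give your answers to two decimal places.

This is a positive supply shock: SRAS shifts right.
New SRAS: Y = 1196 + 9P.
Set AD = SRAS: 6610 − 9P = 1196 + 9P, so 5414 = 18P and P = 300.78.
Substituting into AD, Y = 3903.00.

P = 300.78, Y = 3903.00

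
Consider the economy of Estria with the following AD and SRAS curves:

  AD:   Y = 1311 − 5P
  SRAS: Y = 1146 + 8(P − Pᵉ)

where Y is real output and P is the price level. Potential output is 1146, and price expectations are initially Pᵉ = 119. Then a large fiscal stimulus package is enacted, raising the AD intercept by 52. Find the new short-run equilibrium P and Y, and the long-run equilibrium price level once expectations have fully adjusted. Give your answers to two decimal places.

Short run: P = 89.92, Y = 913.38. Long run: P = 43.40.

AD shifts right: new AD is Y = 1363 − 5P. With Pᵉ = 119, SRAS is Y = 194 + 8P.
Short run: 1363 − 5P = 194 + 8P gives 1169 = 13P, so P = 89.92 and Y = 1363 − 5P = 913.38.
Y = 913.38 is below potential 1146; expectations adjust and SRAS shifts right until Y = 1146.
Long run: on the new AD curve, 1146 = 1363 − 5P gives P = 43.40.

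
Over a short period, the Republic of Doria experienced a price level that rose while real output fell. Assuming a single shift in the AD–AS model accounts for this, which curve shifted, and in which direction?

SRAS shifted left

P rose and Y fell. An AD shift moves P and Y in the same direction; an SRAS shift moves them in opposite directions.
Here P and Y moved in opposite directions, so the SRAS curve shifted.
Since Y fell, SRAS shifted left.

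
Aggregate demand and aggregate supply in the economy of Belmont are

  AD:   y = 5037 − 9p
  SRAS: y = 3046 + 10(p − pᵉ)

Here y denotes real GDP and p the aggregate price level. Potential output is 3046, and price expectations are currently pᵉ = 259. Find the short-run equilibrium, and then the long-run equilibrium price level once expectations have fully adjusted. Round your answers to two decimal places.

Short run: p = 241.11, y = 2867.05. Long run: p = 221.22.

Short run: with pᵉ = 259, SRAS is y = 456 + 10p. Setting AD = SRAS gives 4581 = 19p, so p = 241.11 and y = 5037 − 9p = 2867.05.
Output 2867.05 is below potential 3046, so over time expected prices fall and SRAS shifts right until y returns to 3046.
Long run: y = 3046 on the AD curve gives 3046 = 5037 − 9p, so p = 221.22.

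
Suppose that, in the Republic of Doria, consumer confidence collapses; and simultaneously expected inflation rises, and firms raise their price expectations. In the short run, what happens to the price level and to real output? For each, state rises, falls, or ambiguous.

The first event is a negative demand shock: AD shifts left, which by itself pushes P down and Y down.
The second is an adverse supply shock: SRAS shifts left, which by itself pushes P up and Y down.
The two shocks push P in opposite directions, so the effect on P is ambiguous. Both shocks push Y down, so Y falls.

Price level: ambiguous; output: falls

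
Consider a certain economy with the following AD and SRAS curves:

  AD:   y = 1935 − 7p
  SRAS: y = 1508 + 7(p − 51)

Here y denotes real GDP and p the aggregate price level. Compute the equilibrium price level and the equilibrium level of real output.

Write SRAS as y = 1508 + 7p − 357 = 1151 + 7p.
Set AD = SRAS: 1935 − 7p = 1151 + 7p, so 784 = 14p and p = 56.
Then y = 1935 − 7·56 = 1543.

p = 56, y = 1543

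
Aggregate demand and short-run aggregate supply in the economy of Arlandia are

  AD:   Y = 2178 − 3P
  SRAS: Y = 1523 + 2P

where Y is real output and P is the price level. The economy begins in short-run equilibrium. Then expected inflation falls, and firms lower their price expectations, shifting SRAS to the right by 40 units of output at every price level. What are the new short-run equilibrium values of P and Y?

P = 123, Y = 1809

This is a positive supply shock: SRAS shifts right.
New SRAS: Y = 1563 + 2P.
Set AD = SRAS: 2178 − 3P = 1563 + 2P, so 615 = 5P and P = 123.
Y = 2178 − 3·123 = 1809.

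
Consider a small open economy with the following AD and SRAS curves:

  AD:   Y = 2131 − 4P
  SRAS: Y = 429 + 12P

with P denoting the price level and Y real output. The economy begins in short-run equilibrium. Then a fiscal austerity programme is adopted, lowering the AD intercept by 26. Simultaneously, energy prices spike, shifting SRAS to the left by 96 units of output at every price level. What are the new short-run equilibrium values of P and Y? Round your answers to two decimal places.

P = 110.75, Y = 1662.00

After both shocks: AD is Y = 2105 − 4P and SRAS is Y = 333 + 12P.
Setting them equal: 1772 = 16P, so P = 110.75.
Substituting into AD, Y = 1662.00.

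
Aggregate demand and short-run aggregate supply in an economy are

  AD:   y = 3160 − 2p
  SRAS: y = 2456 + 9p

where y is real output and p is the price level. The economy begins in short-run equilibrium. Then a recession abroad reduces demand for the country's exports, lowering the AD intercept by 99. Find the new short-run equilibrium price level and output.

p = 55, y = 2951

This is a negative demand shock: AD shifts left.
New AD: y = 3061 − 2p.
Set AD = SRAS: 3061 − 2p = 2456 + 9p, so 605 = 11p and p = 55.
y = 3061 − 2·55 = 2951.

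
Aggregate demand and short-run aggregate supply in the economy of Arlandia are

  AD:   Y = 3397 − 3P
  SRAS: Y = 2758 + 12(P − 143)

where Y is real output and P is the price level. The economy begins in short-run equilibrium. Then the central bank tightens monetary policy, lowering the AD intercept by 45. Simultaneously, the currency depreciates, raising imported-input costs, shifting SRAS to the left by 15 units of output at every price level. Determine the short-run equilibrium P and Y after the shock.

P = 155, Y = 2887

After both shocks: AD is Y = 3352 − 3P and SRAS is Y = 1027 + 12P.
Setting them equal: 2325 = 15P, so P = 155.
Y = 3352 − 3·155 = 2887.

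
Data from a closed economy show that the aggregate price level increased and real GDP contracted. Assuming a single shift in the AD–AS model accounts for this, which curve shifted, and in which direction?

SRAS shifted left

P rose and Y fell. An AD shift moves P and Y in the same direction; an SRAS shift moves them in opposite directions.
Here P and Y moved in opposite directions, so the SRAS curve shifted.
Since Y fell, SRAS shifted left.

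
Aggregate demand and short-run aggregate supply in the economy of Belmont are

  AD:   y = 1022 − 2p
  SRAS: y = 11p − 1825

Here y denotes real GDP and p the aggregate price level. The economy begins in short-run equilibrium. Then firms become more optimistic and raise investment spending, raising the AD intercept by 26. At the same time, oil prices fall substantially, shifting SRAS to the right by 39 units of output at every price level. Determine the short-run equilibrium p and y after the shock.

p = 218, y = 612

After both shocks: AD is y = 1048 − 2p and SRAS is y = 11p − 1786.
Setting them equal: 2834 = 13p, so p = 218.
y = 1048 − 2·218 = 612.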